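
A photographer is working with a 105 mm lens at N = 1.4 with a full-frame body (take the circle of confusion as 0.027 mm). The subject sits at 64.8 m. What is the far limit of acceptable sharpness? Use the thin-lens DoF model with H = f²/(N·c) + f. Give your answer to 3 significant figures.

83.3 m

Hyperfocal distance H = f²/(N·c) + f = 105²/(1.4 × 0.027) + 105 = 11025/0.0378 + 105 ≈ 291771.7 mm ≈ 291.8 m.
Far limit Df = s·(H − f)/(H − s) = 64800 × (291771.7 − 105) / (291771.7 − 64800) = 64800 × 291666.7 / 226971.7 ≈ 83270 mm ≈ 83.3 m.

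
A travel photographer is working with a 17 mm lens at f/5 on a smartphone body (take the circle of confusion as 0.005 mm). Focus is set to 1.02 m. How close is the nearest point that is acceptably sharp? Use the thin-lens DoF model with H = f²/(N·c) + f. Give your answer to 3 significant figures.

Hyperfocal distance H = f²/(N·c) + f = 17²/(5 × 0.005) + 17 = 289/0.025 + 17 ≈ 11577.0 mm ≈ 11.58 m.
Near limit Dn = s·(H − f)/(H + s − 2f) = 1020 × (11577.0 − 17) / (11577.0 + 1020 − 2 × 17) = 1020 × 11560.0 / 12563.0 ≈ 938.57 mm ≈ 0.939 m.

0.939 m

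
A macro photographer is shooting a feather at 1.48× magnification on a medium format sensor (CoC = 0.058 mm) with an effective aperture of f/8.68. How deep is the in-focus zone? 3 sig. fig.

0.460 mm

At magnification m, DoF ≈ 2·N_eff·c/m² = 2 × 8.68 × 0.058 / 1.48² = 1.007 / 2.19 ≈ 0.46 mm.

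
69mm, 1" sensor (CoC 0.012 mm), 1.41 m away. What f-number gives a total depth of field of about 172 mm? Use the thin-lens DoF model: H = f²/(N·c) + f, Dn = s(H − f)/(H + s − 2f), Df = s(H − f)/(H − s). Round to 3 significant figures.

f/18

Write h = H − f = f²/(N·c). The thin-lens limits are Dn = s·h/(h + (s−f)) and Df = s·h/(h − (s−f)), so DoF = Df − Dn = 2·s·(s−f)·h / (h² − (s−f)²).
That is a quadratic in h: DoF·h² − 2·s·(s−f)·h − DoF·(s−f)² = 0 ⇒ h = (s−f)·(s + √(s² + DoF²)) / DoF = 1341 × (1410 + √(1410² + 172²)) / 172 = 1341 × (1410 + 1420.45) / 172 ≈ 22068 mm.
Then N = f²/(c·h) = 69² / (0.012 × 22068) = 4761 / 264.81 ≈ 18.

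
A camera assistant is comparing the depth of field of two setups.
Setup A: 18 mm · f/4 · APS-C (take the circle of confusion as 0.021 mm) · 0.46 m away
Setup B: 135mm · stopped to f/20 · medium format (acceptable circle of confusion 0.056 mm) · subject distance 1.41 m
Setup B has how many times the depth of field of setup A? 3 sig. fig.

2.08

Setup A: H = 18²/(4×0.021) + 18 ≈ 3875.1 mm; DoF = Df − Dn = 519.53 − 412.71 ≈ 106.82 mm.
Setup B: H = 135²/(20×0.056) + 135 ≈ 16407.3 mm; DoF = Df − Dn = 1529.87 − 1307.55 ≈ 222.32 mm.
Ratio = 222.32 / 106.82 ≈ 2.08.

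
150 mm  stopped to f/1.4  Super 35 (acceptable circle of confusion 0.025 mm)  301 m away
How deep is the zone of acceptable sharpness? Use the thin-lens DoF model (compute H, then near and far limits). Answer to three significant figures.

Hyperfocal distance H = f²/(N·c) + f = 150²/(1.4 × 0.025) + 150 = 22500/0.035 + 150 ≈ 643007.1 mm ≈ 643.0 m.
Near limit Dn = s·(H − f)/(H + s − 2f) = 301000 × (643007.1 − 150) / (643007.1 + 301000 − 2 × 150) = 301000 × 642857.1 / 943707.1 ≈ 205042 mm.
Far limit Df = s·(H − f)/(H − s) = 301000 × (643007.1 − 150) / (643007.1 − 301000) = 301000 × 642857.1 / 342007.1 ≈ 565778 mm.
Depth of field = Df − Dn = 565778 − 205042 ≈ 360736 mm ≈ 361 m.

361 m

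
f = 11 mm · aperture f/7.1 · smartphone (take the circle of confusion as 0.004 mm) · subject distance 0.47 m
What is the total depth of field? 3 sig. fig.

102 mm

Hyperfocal distance H = f²/(N·c) + f = 11²/(7.1 × 0.004) + 11 = 121/0.0284 + 11 ≈ 4271.6 mm ≈ 4.272 m.
Near limit Dn = s·(H − f)/(H + s − 2f) = 470 × (4271.6 − 11) / (4271.6 + 470 − 2 × 11) = 470 × 4260.6 / 4719.6 ≈ 424.29 mm.
Far limit Df = s·(H − f)/(H − s) = 470 × (4271.6 − 11) / (4271.6 − 470) = 470 × 4260.6 / 3801.6 ≈ 526.75 mm.
Depth of field = Df − Dn = 526.75 − 424.29 ≈ 102.46 mm.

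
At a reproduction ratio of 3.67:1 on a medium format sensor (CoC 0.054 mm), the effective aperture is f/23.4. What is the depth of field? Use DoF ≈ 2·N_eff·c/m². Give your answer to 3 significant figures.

At magnification m, DoF ≈ 2·N_eff·c/m² = 2 × 23.4 × 0.054 / 3.67² = 2.527 / 13.47 ≈ 0.188 mm.

0.188 mm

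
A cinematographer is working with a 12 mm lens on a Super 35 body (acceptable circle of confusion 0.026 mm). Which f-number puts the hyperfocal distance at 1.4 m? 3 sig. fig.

Rearrange H = f²/(N·c) + f for N: N = f² / ((H − f)·c).
N = 12² / ((1400 − 12) × 0.026) = 144 / 36.09 ≈ 3.99.

f/3.99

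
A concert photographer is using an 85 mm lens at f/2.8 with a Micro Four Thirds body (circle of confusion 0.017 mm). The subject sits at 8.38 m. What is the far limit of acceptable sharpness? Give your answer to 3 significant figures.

Hyperfocal distance H = f²/(N·c) + f = 85²/(2.8 × 0.017) + 85 = 7225/0.0476 + 85 ≈ 151870.7 mm ≈ 151.9 m.
Far limit Df = s·(H − f)/(H − s) = 8380 × (151870.7 − 85) / (151870.7 − 8380) = 8380 × 151785.7 / 143490.7 ≈ 8864.4 mm ≈ 8.86 m.

8.86 m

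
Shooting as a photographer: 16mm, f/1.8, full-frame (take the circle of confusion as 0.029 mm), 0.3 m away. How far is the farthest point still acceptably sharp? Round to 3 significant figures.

318 mm

Hyperfocal distance H = f²/(N·c) + f = 16²/(1.8 × 0.029) + 16 = 256/0.0522 + 16 ≈ 4920.2 mm ≈ 4.920 m.
Far limit Df = s·(H − f)/(H − s) = 300 × (4920.2 − 16) / (4920.2 − 300) = 300 × 4904.2 / 4620.2 ≈ 318.44 mm.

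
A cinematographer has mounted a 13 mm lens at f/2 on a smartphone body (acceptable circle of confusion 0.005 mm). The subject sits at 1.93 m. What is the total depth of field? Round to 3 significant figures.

Hyperfocal distance H = f²/(N·c) + f = 13²/(2 × 0.005) + 13 = 169/0.01 + 13 ≈ 16913.0 mm ≈ 16.91 m.
Near limit Dn = s·(H − f)/(H + s − 2f) = 1930 × (16913.0 − 13) / (16913.0 + 1930 − 2 × 13) = 1930 × 16900.0 / 18817.0 ≈ 1733.38 mm.
Far limit Df = s·(H − f)/(H − s) = 1930 × (16913.0 − 13) / (16913.0 − 1930) = 1930 × 16900.0 / 14983.0 ≈ 2176.93 mm.
Depth of field = Df − Dn = 2176.93 − 1733.38 ≈ 443.55 mm.

444 mm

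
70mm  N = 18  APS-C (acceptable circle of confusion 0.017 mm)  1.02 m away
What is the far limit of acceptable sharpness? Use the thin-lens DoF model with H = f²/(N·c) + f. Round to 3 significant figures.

1.08 m

Hyperfocal distance H = f²/(N·c) + f = 70²/(18 × 0.017) + 70 = 4900/0.306 + 70 ≈ 16083.1 mm ≈ 16.08 m.
Far limit Df = s·(H − f)/(H − s) = 1020 × (16083.1 − 70) / (16083.1 − 1020) = 1020 × 16013.1 / 15063.1 ≈ 1084.3 mm ≈ 1.08 m.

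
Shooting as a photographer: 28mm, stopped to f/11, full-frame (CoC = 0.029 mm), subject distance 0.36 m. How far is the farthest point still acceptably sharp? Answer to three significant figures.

416 mm

Hyperfocal distance H = f²/(N·c) + f = 28²/(11 × 0.029) + 28 = 784/0.319 + 28 ≈ 2485.7 mm ≈ 2.486 m.
Far limit Df = s·(H − f)/(H − s) = 360 × (2485.7 − 28) / (2485.7 − 360) = 360 × 2457.7 / 2125.7 ≈ 416.23 mm.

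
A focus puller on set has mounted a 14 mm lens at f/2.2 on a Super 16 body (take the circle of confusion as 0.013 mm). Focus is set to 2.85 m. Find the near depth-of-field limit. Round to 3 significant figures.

2.02 m

Hyperfocal distance H = f²/(N·c) + f = 14²/(2.2 × 0.013) + 14 = 196/0.0286 + 14 ≈ 6867.1 mm ≈ 6.867 m.
Near limit Dn = s·(H − f)/(H + s − 2f) = 2850 × (6867.1 − 14) / (6867.1 + 2850 − 2 × 14) = 2850 × 6853.1 / 9689.1 ≈ 2015.8 mm ≈ 2.02 m.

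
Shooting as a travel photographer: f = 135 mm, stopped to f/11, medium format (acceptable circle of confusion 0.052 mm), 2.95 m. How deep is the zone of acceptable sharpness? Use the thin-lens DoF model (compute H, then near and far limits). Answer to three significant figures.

0.525 m

Hyperfocal distance H = f²/(N·c) + f = 135²/(11 × 0.052) + 135 = 18225/0.572 + 135 ≈ 31996.9 mm ≈ 32.00 m.
Near limit Dn = s·(H − f)/(H + s − 2f) = 2950 × (31996.9 − 135) / (31996.9 + 2950 − 2 × 135) = 2950 × 31861.9 / 34676.9 ≈ 2710.52 mm.
Far limit Df = s·(H − f)/(H − s) = 2950 × (31996.9 − 135) / (31996.9 − 2950) = 2950 × 31861.9 / 29046.9 ≈ 3235.89 mm.
Depth of field = Df − Dn = 3235.89 − 2710.52 ≈ 525.37 mm ≈ 0.525 m.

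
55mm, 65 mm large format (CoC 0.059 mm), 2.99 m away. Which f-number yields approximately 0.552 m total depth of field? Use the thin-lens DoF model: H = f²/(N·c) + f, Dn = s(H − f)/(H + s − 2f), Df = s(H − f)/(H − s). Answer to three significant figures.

f/1.60

Write h = H − f = f²/(N·c). The thin-lens limits are Dn = s·h/(h + (s−f)) and Df = s·h/(h − (s−f)), so DoF = Df − Dn = 2·s·(s−f)·h / (h² − (s−f)²).
That is a quadratic in h: DoF·h² − 2·s·(s−f)·h − DoF·(s−f)² = 0 ⇒ h = (s−f)·(s + √(s² + DoF²)) / DoF = 2935 × (2990 + √(2990² + 552²)) / 552 = 2935 × (2990 + 3040.53) / 552 ≈ 32064 mm.
Then N = f²/(c·h) = 55² / (0.059 × 32064) = 3025 / 1891.8 ≈ 1.60.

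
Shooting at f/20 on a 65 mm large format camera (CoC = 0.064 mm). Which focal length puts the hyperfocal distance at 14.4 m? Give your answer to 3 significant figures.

From H = f²/(N·c) + f, with f ≪ H: f ≈ √(H·N·c) = √(14400 × 20 × 0.064) = √18432 ≈ 135.8 mm.
Exact: f² + N·c·f − N·c·H = 0 ⇒ f = (−N·c + √((N·c)² + 4·N·c·H))/2 = (−1.28 + √73730)/2 ≈ 135.13 mm ≈ 135 mm.

135 mm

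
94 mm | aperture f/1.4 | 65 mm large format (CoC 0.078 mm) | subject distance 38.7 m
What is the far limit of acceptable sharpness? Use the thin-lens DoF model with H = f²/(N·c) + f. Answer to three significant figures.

Hyperfocal distance H = f²/(N·c) + f = 94²/(1.4 × 0.078) + 94 = 8836/0.1092 + 94 ≈ 81009.8 mm ≈ 81.01 m.
Far limit Df = s·(H − f)/(H − s) = 38700 × (81009.8 − 94) / (81009.8 − 38700) = 38700 × 80915.8 / 42309.8 ≈ 74012 mm ≈ 74.0 m.

74.0 m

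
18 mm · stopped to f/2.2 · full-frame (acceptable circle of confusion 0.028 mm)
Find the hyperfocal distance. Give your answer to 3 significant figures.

5.28 m

Hyperfocal distance H = f²/(N·c) + f = 18²/(2.2 × 0.028) + 18 = 324/0.0616 + 18 ≈ 5277.7 mm ≈ 5.28 m.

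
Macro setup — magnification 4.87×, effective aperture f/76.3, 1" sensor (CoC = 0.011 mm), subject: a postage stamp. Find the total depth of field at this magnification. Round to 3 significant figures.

At magnification m, DoF ≈ 2·N_eff·c/m² = 2 × 76.3 × 0.011 / 4.87² = 1.679 / 23.72 ≈ 0.0708 mm.

0.0708 mm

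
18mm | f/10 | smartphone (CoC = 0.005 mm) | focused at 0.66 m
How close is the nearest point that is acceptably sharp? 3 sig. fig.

0.601 m

Hyperfocal distance H = f²/(N·c) + f = 18²/(10 × 0.005) + 18 = 324/0.05 + 18 ≈ 6498.0 mm ≈ 6.498 m.
Near limit Dn = s·(H − f)/(H + s − 2f) = 660 × (6498.0 − 18) / (6498.0 + 660 − 2 × 18) = 660 × 6480.0 / 7122.0 ≈ 600.51 mm ≈ 0.601 m.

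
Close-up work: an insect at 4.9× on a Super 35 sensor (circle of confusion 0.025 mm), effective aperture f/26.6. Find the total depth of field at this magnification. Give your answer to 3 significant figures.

0.0554 mm

At magnification m, DoF ≈ 2·N_eff·c/m² = 2 × 26.6 × 0.025 / 4.9² = 1.33 / 24.01 ≈ 0.0554 mm.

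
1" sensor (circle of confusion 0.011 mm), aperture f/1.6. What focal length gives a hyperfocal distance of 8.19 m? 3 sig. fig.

12.0 mm

From H = f²/(N·c) + f, with f ≪ H: f ≈ √(H·N·c) = √(8190 × 1.6 × 0.011) = √144.14 ≈ 12.01 mm.
The +f correction barely moves this — solving exactly, f² + N·c·f − N·c·H = 0 ⇒ f = (−N·c + √((N·c)² + 4·N·c·H))/2 = (−0.0176 + √576.58)/2 ≈ 11.997 mm, so f ≈ 12.0 mm.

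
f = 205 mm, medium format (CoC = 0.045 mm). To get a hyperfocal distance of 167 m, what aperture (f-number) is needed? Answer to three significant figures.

f/5.60

Rearrange H = f²/(N·c) + f for N: N = f² / ((H − f)·c).
N = 205² / ((167000 − 205) × 0.045) = 42025 / 7506 ≈ 5.60.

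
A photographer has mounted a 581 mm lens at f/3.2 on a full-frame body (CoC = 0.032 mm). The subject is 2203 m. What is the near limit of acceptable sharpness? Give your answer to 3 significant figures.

Hyperfocal distance H = f²/(N·c) + f = 581²/(3.2 × 0.032) + 581 = 337561/0.1024 + 581 ≈ 3297075.1 mm ≈ 3297 m.
Near limit Dn = s·(H − f)/(H + s − 2f) = 2203000 × (3297075.1 − 581) / (3297075.1 + 2203000 − 2 × 581) = 2203000 × 3296494.1 / 5498913.1 ≈ 1320657 mm ≈ 1320 m.

1320 m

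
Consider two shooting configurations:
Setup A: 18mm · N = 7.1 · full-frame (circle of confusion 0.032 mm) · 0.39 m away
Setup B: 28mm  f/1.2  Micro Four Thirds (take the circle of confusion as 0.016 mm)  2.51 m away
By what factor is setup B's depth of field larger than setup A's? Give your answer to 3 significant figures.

1.40

Setup A: H = 18²/(7.1×0.032) + 18 ≈ 1444.1 mm; DoF = Df − Dn = 527.64 − 309.31 ≈ 218.33 mm.
Setup B: H = 28²/(1.2×0.016) + 28 ≈ 40861.3 mm; DoF = Df − Dn = 2672.44 − 2366.18 ≈ 306.26 mm.
Ratio = 306.26 / 218.33 ≈ 1.40.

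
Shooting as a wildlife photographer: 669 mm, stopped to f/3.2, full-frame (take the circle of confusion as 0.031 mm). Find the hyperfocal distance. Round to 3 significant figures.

Hyperfocal distance H = f²/(N·c) + f = 669²/(3.2 × 0.031) + 669 = 447561/0.0992 + 669 ≈ 4512372.6 mm ≈ 4510 m.

4510 m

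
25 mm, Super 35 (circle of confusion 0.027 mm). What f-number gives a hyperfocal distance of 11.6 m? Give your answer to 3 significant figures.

f/2.00

Rearrange H = f²/(N·c) + f for N: N = f² / ((H − f)·c).
N = 25² / ((11600 − 25) × 0.027) = 625 / 312.5 ≈ 2.00.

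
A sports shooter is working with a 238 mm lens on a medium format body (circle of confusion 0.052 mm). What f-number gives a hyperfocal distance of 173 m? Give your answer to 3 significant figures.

f/6.31

Rearrange H = f²/(N·c) + f for N: N = f² / ((H − f)·c).
N = 238² / ((173000 − 238) × 0.052) = 56644 / 8984 ≈ 6.31.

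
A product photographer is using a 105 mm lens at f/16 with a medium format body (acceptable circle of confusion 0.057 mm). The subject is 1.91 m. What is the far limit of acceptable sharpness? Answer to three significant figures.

Hyperfocal distance H = f²/(N·c) + f = 105²/(16 × 0.057) + 105 = 11025/0.912 + 105 ≈ 12193.8 mm ≈ 12.19 m.
Far limit Df = s·(H − f)/(H − s) = 1910 × (12193.8 − 105) / (12193.8 − 1910) = 1910 × 12088.8 / 10283.8 ≈ 2245.2 mm ≈ 2.25 m.

2.25 m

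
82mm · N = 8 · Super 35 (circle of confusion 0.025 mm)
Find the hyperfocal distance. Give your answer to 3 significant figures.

33.7 m

Hyperfocal distance H = f²/(N·c) + f = 82²/(8 × 0.025) + 82 = 6724/0.2 + 82 ≈ 33702.0 mm ≈ 33.7 m.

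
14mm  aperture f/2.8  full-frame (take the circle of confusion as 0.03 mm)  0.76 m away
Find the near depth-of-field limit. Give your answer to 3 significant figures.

Hyperfocal distance H = f²/(N·c) + f = 14²/(2.8 × 0.03) + 14 = 196/0.084 + 14 ≈ 2347.3 mm ≈ 2.347 m.
Near limit Dn = s·(H − f)/(H + s − 2f) = 760 × (2347.3 − 14) / (2347.3 + 760 − 2 × 14) = 760 × 2333.3 / 3079.3 ≈ 575.88 mm ≈ 0.576 m.

0.576 m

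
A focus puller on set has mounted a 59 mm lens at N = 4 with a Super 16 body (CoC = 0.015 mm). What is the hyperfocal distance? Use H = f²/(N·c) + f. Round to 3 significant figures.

Hyperfocal distance H = f²/(N·c) + f = 59²/(4 × 0.015) + 59 = 3481/0.06 + 59 ≈ 58075.7 mm ≈ 58.1 m.

58.1 m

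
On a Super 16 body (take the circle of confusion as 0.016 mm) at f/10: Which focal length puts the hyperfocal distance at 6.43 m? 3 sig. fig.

From H = f²/(N·c) + f, with f ≪ H: f ≈ √(H·N·c) = √(6430 × 10 × 0.016) = √1028.8 ≈ 32.07 mm.
Exact: f² + N·c·f − N·c·H = 0 ⇒ f = (−N·c + √((N·c)² + 4·N·c·H))/2 = (−0.16 + √4115.2)/2 ≈ 31.995 mm ≈ 32.0 mm.

32.0 mm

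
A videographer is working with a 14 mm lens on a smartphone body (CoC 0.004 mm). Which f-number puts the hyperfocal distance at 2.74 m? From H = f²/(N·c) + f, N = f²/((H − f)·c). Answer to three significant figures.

f/18

Rearrange H = f²/(N·c) + f for N: N = f² / ((H − f)·c).
N = 14² / ((2740 − 14) × 0.004) = 196 / 10.90 ≈ 18.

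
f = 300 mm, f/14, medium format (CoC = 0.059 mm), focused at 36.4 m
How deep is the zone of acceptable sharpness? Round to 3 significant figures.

27.1 m

Hyperfocal distance H = f²/(N·c) + f = 300²/(14 × 0.059) + 300 = 90000/0.826 + 300 ≈ 109258.8 mm ≈ 109.3 m.
Near limit Dn = s·(H − f)/(H + s − 2f) = 36400 × (109258.8 − 300) / (109258.8 + 36400 − 2 × 300) = 36400 × 108958.8 / 145058.8 ≈ 27341 mm.
Far limit Df = s·(H − f)/(H − s) = 36400 × (109258.8 − 300) / (109258.8 − 36400) = 36400 × 108958.8 / 72858.8 ≈ 54435 mm.
Depth of field = Df − Dn = 54435 − 27341 ≈ 27094 mm ≈ 27.1 m.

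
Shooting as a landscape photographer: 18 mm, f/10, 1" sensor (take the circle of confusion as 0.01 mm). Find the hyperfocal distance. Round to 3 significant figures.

3.26 m

Hyperfocal distance H = f²/(N·c) + f = 18²/(10 × 0.01) + 18 = 324/0.1 + 18 ≈ 3258.0 mm ≈ 3.26 m.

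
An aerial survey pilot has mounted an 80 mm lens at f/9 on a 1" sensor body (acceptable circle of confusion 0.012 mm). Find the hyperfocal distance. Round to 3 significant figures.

59.3 m

Hyperfocal distance H = f²/(N·c) + f = 80²/(9 × 0.012) + 80 = 6400/0.108 + 80 ≈ 59339.3 mm ≈ 59.3 m.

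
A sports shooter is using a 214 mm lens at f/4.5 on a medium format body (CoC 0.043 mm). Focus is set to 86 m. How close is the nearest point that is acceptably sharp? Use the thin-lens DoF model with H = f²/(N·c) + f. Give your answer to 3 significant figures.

Hyperfocal distance H = f²/(N·c) + f = 214²/(4.5 × 0.043) + 214 = 45796/0.1935 + 214 ≈ 236885.8 mm ≈ 236.9 m.
Near limit Dn = s·(H − f)/(H + s − 2f) = 86000 × (236885.8 − 214) / (236885.8 + 86000 − 2 × 214) = 86000 × 236671.8 / 322457.8 ≈ 63121 mm ≈ 63.1 m.

63.1 m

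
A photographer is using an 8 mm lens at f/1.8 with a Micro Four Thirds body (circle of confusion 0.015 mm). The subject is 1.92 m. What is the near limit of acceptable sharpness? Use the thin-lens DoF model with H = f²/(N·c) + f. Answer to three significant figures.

1.06 m

Hyperfocal distance H = f²/(N·c) + f = 8²/(1.8 × 0.015) + 8 = 64/0.027 + 8 ≈ 2378.4 mm ≈ 2.378 m.
Near limit Dn = s·(H − f)/(H + s − 2f) = 1920 × (2378.4 − 8) / (2378.4 + 1920 − 2 × 8) = 1920 × 2370.4 / 4282.4 ≈ 1062.8 mm ≈ 1.06 m.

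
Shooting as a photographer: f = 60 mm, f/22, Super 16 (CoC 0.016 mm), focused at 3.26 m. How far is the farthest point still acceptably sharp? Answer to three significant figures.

4.74 m

Hyperfocal distance H = f²/(N·c) + f = 60²/(22 × 0.016) + 60 = 3600/0.352 + 60 ≈ 10287.3 mm ≈ 10.29 m.
Far limit Df = s·(H − f)/(H − s) = 3260 × (10287.3 − 60) / (10287.3 − 3260) = 3260 × 10227.3 / 7027.3 ≈ 4744.5 mm ≈ 4.74 m.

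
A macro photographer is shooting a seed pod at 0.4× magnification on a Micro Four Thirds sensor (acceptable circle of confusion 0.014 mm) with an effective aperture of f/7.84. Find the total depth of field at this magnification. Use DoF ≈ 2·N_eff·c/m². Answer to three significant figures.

1.37 mm

At magnification m, DoF ≈ 2·N_eff·c/m² = 2 × 7.84 × 0.014 / 0.4² = 0.2195 / 0.16 ≈ 1.37 mm.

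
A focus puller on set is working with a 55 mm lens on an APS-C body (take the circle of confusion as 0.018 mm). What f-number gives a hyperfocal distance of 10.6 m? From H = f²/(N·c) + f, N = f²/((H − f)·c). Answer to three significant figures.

f/15.9

Rearrange H = f²/(N·c) + f for N: N = f² / ((H − f)·c).
N = 55² / ((10600 − 55) × 0.018) = 3025 / 189.8 ≈ 15.9.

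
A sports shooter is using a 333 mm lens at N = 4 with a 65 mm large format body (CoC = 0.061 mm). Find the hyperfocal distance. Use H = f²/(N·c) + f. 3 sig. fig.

455 m

Hyperfocal distance H = f²/(N·c) + f = 333²/(4 × 0.061) + 333 = 110889/0.244 + 333 ≈ 454796.1 mm ≈ 455 m.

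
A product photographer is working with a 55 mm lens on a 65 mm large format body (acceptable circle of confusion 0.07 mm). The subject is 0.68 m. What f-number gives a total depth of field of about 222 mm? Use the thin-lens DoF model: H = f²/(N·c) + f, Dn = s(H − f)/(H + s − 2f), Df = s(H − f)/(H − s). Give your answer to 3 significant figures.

Write h = H − f = f²/(N·c). The thin-lens limits are Dn = s·h/(h + (s−f)) and Df = s·h/(h − (s−f)), so DoF = Df − Dn = 2·s·(s−f)·h / (h² − (s−f)²).
That is a quadratic in h: DoF·h² − 2·s·(s−f)·h − DoF·(s−f)² = 0 ⇒ h = (s−f)·(s + √(s² + DoF²)) / DoF = 625 × (680 + √(680² + 222²)) / 222 = 625 × (680 + 715.321) / 222 ≈ 3928.3 mm.
Then N = f²/(c·h) = 55² / (0.07 × 3928.3) = 3025 / 274.98 ≈ 11.

f/11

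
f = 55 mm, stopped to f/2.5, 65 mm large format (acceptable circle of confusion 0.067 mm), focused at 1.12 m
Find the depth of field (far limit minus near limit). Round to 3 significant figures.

Hyperfocal distance H = f²/(N·c) + f = 55²/(2.5 × 0.067) + 55 = 3025/0.1675 + 55 ≈ 18114.7 mm ≈ 18.11 m.
Near limit Dn = s·(H − f)/(H + s − 2f) = 1120 × (18114.7 − 55) / (18114.7 + 1120 − 2 × 55) = 1120 × 18059.7 / 19124.7 ≈ 1057.63 mm.
Far limit Df = s·(H − f)/(H − s) = 1120 × (18114.7 − 55) / (18114.7 − 1120) = 1120 × 18059.7 / 16994.7 ≈ 1190.19 mm.
Depth of field = Df − Dn = 1190.19 − 1057.63 ≈ 132.56 mm.

133 mm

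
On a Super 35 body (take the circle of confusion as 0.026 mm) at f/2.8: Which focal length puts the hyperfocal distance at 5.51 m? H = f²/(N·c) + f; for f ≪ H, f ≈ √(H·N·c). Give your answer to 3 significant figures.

20.0 mm

From H = f²/(N·c) + f, with f ≪ H: f ≈ √(H·N·c) = √(5510 × 2.8 × 0.026) = √401.13 ≈ 20.03 mm.
The +f correction barely moves this — solving exactly, f² + N·c·f − N·c·H = 0 ⇒ f = (−N·c + √((N·c)² + 4·N·c·H))/2 = (−0.0728 + √1604.5)/2 ≈ 19.992 mm, so f ≈ 20.0 mm.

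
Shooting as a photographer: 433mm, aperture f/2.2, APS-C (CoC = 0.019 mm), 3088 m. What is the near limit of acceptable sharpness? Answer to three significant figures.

1830 m

Hyperfocal distance H = f²/(N·c) + f = 433²/(2.2 × 0.019) + 433 = 187489/0.0418 + 433 ≈ 4485815.8 mm ≈ 4486 m.
Near limit Dn = s·(H − f)/(H + s − 2f) = 3088000 × (4485815.8 − 433) / (4485815.8 + 3088000 − 2 × 433) = 3088000 × 4485382.8 / 7572949.8 ≈ 1828992 mm ≈ 1830 m.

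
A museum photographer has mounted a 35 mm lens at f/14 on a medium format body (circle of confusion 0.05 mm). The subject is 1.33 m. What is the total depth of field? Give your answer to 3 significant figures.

4.35 m

Hyperfocal distance H = f²/(N·c) + f = 35²/(14 × 0.05) + 35 = 1225/0.7 + 35 ≈ 1785.0 mm ≈ 1.785 m.
Near limit Dn = s·(H − f)/(H + s − 2f) = 1330 × (1785.0 − 35) / (1785.0 + 1330 − 2 × 35) = 1330 × 1750.0 / 3045.0 ≈ 764.4 mm.
Far limit Df = s·(H − f)/(H − s) = 1330 × (1785.0 − 35) / (1785.0 − 1330) = 1330 × 1750.0 / 455.0 ≈ 5115.4 mm.
Depth of field = Df − Dn = 5115.4 − 764.4 ≈ 4351.0 mm ≈ 4.35 m.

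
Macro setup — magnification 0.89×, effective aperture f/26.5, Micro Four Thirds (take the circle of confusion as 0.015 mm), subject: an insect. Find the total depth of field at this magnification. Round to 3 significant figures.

1.00 mm

At magnification m, DoF ≈ 2·N_eff·c/m² = 2 × 26.5 × 0.015 / 0.89² = 0.795 / 0.7921 ≈ 1 mm.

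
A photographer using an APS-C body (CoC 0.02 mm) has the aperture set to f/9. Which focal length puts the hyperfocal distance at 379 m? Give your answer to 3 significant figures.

261 mm

From H = f²/(N·c) + f, with f ≪ H: f ≈ √(H·N·c) = √(379000 × 9 × 0.02) = √68220 ≈ 261.2 mm.
The +f correction barely moves this — solving exactly, f² + N·c·f − N·c·H = 0 ⇒ f = (−N·c + √((N·c)² + 4·N·c·H))/2 = (−0.18 + √272880)/2 ≈ 261.10 mm, so f ≈ 261 mm.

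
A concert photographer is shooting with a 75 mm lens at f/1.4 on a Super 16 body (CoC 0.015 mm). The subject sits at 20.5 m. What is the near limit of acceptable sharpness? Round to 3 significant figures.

Hyperfocal distance H = f²/(N·c) + f = 75²/(1.4 × 0.015) + 75 = 5625/0.021 + 75 ≈ 267932.1 mm ≈ 267.9 m.
Near limit Dn = s·(H − f)/(H + s − 2f) = 20500 × (267932.1 − 75) / (267932.1 + 20500 − 2 × 75) = 20500 × 267857.1 / 288282.1 ≈ 19048 mm ≈ 19.0 m.

19.0 m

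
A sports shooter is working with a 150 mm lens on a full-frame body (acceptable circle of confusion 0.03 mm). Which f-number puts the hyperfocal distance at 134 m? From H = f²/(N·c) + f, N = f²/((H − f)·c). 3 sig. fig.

f/5.60

Rearrange H = f²/(N·c) + f for N: N = f² / ((H − f)·c).
N = 150² / ((134000 − 150) × 0.03) = 22500 / 4016 ≈ 5.60.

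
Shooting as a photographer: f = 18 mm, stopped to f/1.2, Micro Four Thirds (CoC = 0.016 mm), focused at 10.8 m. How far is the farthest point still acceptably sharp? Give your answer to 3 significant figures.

Hyperfocal distance H = f²/(N·c) + f = 18²/(1.2 × 0.016) + 18 = 324/0.0192 + 18 ≈ 16893.0 mm ≈ 16.89 m.
Far limit Df = s·(H − f)/(H − s) = 10800 × (16893.0 − 18) / (16893.0 − 10800) = 10800 × 16875.0 / 6093.0 ≈ 29911 mm ≈ 29.9 m.

29.9 m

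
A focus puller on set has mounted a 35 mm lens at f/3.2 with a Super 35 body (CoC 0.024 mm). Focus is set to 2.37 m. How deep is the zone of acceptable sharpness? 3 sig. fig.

0.709 m

Hyperfocal distance H = f²/(N·c) + f = 35²/(3.2 × 0.024) + 35 = 1225/0.0768 + 35 ≈ 15985.5 mm ≈ 15.99 m.
Near limit Dn = s·(H − f)/(H + s − 2f) = 2370 × (15985.5 − 35) / (15985.5 + 2370 − 2 × 35) = 2370 × 15950.5 / 18285.5 ≈ 2067.36 mm.
Far limit Df = s·(H − f)/(H − s) = 2370 × (15985.5 − 35) / (15985.5 − 2370) = 2370 × 15950.5 / 13615.5 ≈ 2776.44 mm.
Depth of field = Df − Dn = 2776.44 − 2067.36 ≈ 709.08 mm ≈ 0.709 m.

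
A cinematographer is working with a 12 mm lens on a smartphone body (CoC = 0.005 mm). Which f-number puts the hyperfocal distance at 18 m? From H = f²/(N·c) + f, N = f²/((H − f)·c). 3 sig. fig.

Rearrange H = f²/(N·c) + f for N: N = f² / ((H − f)·c).
N = 12² / ((18000 − 12) × 0.005) = 144 / 89.94 ≈ 1.60.

f/1.60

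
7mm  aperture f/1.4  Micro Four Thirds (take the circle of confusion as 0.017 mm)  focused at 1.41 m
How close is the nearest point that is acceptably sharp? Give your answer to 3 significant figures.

0.839 m

Hyperfocal distance H = f²/(N·c) + f = 7²/(1.4 × 0.017) + 7 = 49/0.0238 + 7 ≈ 2065.8 mm ≈ 2.066 m.
Near limit Dn = s·(H − f)/(H + s − 2f) = 1410 × (2065.8 − 7) / (2065.8 + 1410 − 2 × 7) = 1410 × 2058.8 / 3461.8 ≈ 838.56 mm ≈ 0.839 m.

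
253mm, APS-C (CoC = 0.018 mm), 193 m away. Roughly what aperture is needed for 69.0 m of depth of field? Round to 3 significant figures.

f/3.20

Write h = H − f = f²/(N·c). The thin-lens limits are Dn = s·h/(h + (s−f)) and Df = s·h/(h − (s−f)), so DoF = Df − Dn = 2·s·(s−f)·h / (h² − (s−f)²).
That is a quadratic in h: DoF·h² − 2·s·(s−f)·h − DoF·(s−f)² = 0 ⇒ h = (s−f)·(s + √(s² + DoF²)) / DoF = 192747 × (193000 + √(193000² + 69000²)) / 69000 = 192747 × (193000 + 204963) / 69000 ≈ 1111685 mm.
Then N = f²/(c·h) = 253² / (0.018 × 1111685) = 64009 / 20010 ≈ 3.20.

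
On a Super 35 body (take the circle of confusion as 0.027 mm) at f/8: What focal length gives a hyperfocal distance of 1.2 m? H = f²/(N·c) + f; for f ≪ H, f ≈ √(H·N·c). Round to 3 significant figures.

16.0 mm

From H = f²/(N·c) + f, with f ≪ H: f ≈ √(H·N·c) = √(1200 × 8 × 0.027) = √259.20 ≈ 16.10 mm.
Exact: f² + N·c·f − N·c·H = 0 ⇒ f = (−N·c + √((N·c)² + 4·N·c·H))/2 = (−0.216 + √1036.8)/2 ≈ 15.992 mm ≈ 16.0 mm.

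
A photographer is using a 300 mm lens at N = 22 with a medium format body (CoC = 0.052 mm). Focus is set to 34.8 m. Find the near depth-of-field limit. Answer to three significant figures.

Hyperfocal distance H = f²/(N·c) + f = 300²/(22 × 0.052) + 300 = 90000/1.144 + 300 ≈ 78971.3 mm ≈ 78.97 m.
Near limit Dn = s·(H − f)/(H + s − 2f) = 34800 × (78971.3 − 300) / (78971.3 + 34800 − 2 × 300) = 34800 × 78671.3 / 113171.3 ≈ 24191 mm ≈ 24.2 m.

24.2 m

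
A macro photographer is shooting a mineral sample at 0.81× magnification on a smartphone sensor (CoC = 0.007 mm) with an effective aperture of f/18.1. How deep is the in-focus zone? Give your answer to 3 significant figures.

0.386 mm

At magnification m, DoF ≈ 2·N_eff·c/m² = 2 × 18.1 × 0.007 / 0.81² = 0.2534 / 0.6561 ≈ 0.386 mm.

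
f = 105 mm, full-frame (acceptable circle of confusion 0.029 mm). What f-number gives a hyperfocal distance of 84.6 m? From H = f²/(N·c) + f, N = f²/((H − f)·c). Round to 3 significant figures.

f/4.50

Rearrange H = f²/(N·c) + f for N: N = f² / ((H − f)·c).
N = 105² / ((84600 − 105) × 0.029) = 11025 / 2450 ≈ 4.50.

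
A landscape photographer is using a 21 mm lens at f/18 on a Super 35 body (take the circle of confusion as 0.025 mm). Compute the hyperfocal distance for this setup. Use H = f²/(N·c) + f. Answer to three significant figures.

Hyperfocal distance H = f²/(N·c) + f = 21²/(18 × 0.025) + 21 = 441/0.45 + 21 ≈ 1001.0 mm ≈ 1.00 m.

1.00 m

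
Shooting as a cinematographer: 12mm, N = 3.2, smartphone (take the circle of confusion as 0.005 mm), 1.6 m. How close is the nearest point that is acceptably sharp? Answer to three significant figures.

Hyperfocal distance H = f²/(N·c) + f = 12²/(3.2 × 0.005) + 12 = 144/0.016 + 12 ≈ 9012.0 mm ≈ 9.012 m.
Near limit Dn = s·(H − f)/(H + s − 2f) = 1600 × (9012.0 − 12) / (9012.0 + 1600 − 2 × 12) = 1600 × 9000.0 / 10588.0 ≈ 1360.0 mm ≈ 1.36 m.

1.36 m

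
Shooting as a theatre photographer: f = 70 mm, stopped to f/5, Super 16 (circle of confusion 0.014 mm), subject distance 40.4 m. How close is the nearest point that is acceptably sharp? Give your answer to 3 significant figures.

25.6 m

Hyperfocal distance H = f²/(N·c) + f = 70²/(5 × 0.014) + 70 = 4900/0.07 + 70 ≈ 70070.0 mm ≈ 70.07 m.
Near limit Dn = s·(H − f)/(H + s − 2f) = 40400 × (70070.0 − 70) / (70070.0 + 40400 − 2 × 70) = 40400 × 70000.0 / 110330.0 ≈ 25632 mm ≈ 25.6 m.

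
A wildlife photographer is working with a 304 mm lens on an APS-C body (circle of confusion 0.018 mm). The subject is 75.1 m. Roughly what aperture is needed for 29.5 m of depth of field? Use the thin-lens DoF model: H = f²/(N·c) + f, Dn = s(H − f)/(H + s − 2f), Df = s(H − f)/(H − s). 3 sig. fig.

Write h = H − f = f²/(N·c). The thin-lens limits are Dn = s·h/(h + (s−f)) and Df = s·h/(h − (s−f)), so DoF = Df − Dn = 2·s·(s−f)·h / (h² − (s−f)²).
That is a quadratic in h: DoF·h² − 2·s·(s−f)·h − DoF·(s−f)² = 0 ⇒ h = (s−f)·(s + √(s² + DoF²)) / DoF = 74796 × (75100 + √(75100² + 29500²)) / 29500 = 74796 × (75100 + 80686.2) / 29500 ≈ 394989 mm.
Then N = f²/(c·h) = 304² / (0.018 × 394989) = 92416 / 7109.8 ≈ 13.

f/13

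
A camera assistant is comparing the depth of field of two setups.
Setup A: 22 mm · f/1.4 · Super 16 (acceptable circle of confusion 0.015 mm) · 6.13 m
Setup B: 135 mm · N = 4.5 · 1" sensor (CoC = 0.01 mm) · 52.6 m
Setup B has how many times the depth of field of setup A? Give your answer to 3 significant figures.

Setup A: H = 22²/(1.4×0.015) + 22 ≈ 23069.6 mm; DoF = Df − Dn = 8340.3 − 4845.8 ≈ 3494.5 mm.
Setup B: H = 135²/(4.5×0.01) + 135 ≈ 405135.0 mm; DoF = Df − Dn = 60428 − 46567 ≈ 13861 mm.
Ratio = 13861 / 3494.5 ≈ 3.97.

3.97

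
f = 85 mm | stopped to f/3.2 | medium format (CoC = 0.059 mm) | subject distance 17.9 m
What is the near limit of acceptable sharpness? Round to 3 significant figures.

12.2 m

Hyperfocal distance H = f²/(N·c) + f = 85²/(3.2 × 0.059) + 85 = 7225/0.1888 + 85 ≈ 38353.0 mm ≈ 38.35 m.
Near limit Dn = s·(H − f)/(H + s − 2f) = 17900 × (38353.0 − 85) / (38353.0 + 17900 − 2 × 85) = 17900 × 38268.0 / 56083.0 ≈ 12214 mm ≈ 12.2 m.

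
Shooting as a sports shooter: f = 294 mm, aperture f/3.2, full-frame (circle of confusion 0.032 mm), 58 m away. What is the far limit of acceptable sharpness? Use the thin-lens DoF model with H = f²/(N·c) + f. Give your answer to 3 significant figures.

62.3 m

Hyperfocal distance H = f²/(N·c) + f = 294²/(3.2 × 0.032) + 294 = 86436/0.1024 + 294 ≈ 844395.6 mm ≈ 844.4 m.
Far limit Df = s·(H − f)/(H − s) = 58000 × (844395.6 − 294) / (844395.6 − 58000) = 58000 × 844101.6 / 786395.6 ≈ 62256 mm ≈ 62.3 m.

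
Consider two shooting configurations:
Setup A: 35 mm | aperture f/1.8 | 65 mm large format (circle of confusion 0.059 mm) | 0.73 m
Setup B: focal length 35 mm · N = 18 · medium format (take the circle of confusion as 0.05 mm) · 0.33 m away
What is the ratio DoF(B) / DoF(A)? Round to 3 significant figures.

1.70

Setup A: H = 35²/(1.8×0.059) + 35 ≈ 11569.8 mm; DoF = Df − Dn = 776.804 − 688.515 ≈ 88.289 mm.
Setup B: H = 35²/(18×0.05) + 35 ≈ 1396.1 mm; DoF = Df − Dn = 421.31 − 271.22 ≈ 150.09 mm.
Ratio = 150.09 / 88.289 ≈ 1.70.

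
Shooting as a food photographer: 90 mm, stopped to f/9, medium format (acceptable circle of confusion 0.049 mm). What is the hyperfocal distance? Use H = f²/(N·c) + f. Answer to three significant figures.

Hyperfocal distance H = f²/(N·c) + f = 90²/(9 × 0.049) + 90 = 8100/0.441 + 90 ≈ 18457.3 mm ≈ 18.5 m.

18.5 m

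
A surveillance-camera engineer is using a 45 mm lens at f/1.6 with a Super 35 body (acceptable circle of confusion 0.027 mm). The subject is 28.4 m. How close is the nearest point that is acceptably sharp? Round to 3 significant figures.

Hyperfocal distance H = f²/(N·c) + f = 45²/(1.6 × 0.027) + 45 = 2025/0.0432 + 45 ≈ 46920.0 mm ≈ 46.92 m.
Near limit Dn = s·(H − f)/(H + s − 2f) = 28400 × (46920.0 − 45) / (46920.0 + 28400 − 2 × 45) = 28400 × 46875.0 / 75230.0 ≈ 17696 mm ≈ 17.7 m.

17.7 m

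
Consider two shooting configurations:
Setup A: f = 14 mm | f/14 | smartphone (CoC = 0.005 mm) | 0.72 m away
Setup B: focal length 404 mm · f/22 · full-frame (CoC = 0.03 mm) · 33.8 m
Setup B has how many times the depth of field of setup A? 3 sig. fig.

24.0

Setup A: H = 14²/(14×0.005) + 14 ≈ 2814.0 mm; DoF = Df − Dn = 962.75 − 575.01 ≈ 387.74 mm.
Setup B: H = 404²/(22×0.03) + 404 ≈ 247701.0 mm; DoF = Df − Dn = 39077.1 − 29778.6 ≈ 9298.5 mm.
Ratio = 9298.5 / 387.74 ≈ 24.0.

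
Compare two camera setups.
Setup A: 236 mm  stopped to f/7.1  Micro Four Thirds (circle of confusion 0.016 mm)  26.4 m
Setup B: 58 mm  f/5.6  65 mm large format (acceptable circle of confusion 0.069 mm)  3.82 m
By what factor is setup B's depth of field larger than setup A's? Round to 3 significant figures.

1.44

Setup A: H = 236²/(7.1×0.016) + 236 ≈ 490517.7 mm; DoF = Df − Dn = 27888.3 − 25062.5 ≈ 2825.8 mm.
Setup B: H = 58²/(5.6×0.069) + 58 ≈ 8764.0 mm; DoF = Df − Dn = 6726.7 − 2667.4 ≈ 4059.3 mm.
Ratio = 4059.3 / 2825.8 ≈ 1.44.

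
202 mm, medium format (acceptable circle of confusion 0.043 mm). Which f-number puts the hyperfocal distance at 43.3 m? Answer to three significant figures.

Rearrange H = f²/(N·c) + f for N: N = f² / ((H − f)·c).
N = 202² / ((43300 − 202) × 0.043) = 40804 / 1853 ≈ 22.

f/22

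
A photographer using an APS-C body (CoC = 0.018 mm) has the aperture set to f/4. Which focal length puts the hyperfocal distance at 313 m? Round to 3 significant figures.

150 mm

From H = f²/(N·c) + f, with f ≪ H: f ≈ √(H·N·c) = √(313000 × 4 × 0.018) = √22536 ≈ 150.1 mm.
The +f correction barely moves this — solving exactly, f² + N·c·f − N·c·H = 0 ⇒ f = (−N·c + √((N·c)² + 4·N·c·H))/2 = (−0.072 + √90144)/2 ≈ 150.08 mm, so f ≈ 150 mm.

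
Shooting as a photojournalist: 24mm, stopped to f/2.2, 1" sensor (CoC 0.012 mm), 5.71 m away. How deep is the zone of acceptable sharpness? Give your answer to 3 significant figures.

3.19 m

Hyperfocal distance H = f²/(N·c) + f = 24²/(2.2 × 0.012) + 24 = 576/0.0264 + 24 ≈ 21842.2 mm ≈ 21.84 m.
Near limit Dn = s·(H − f)/(H + s − 2f) = 5710 × (21842.2 − 24) / (21842.2 + 5710 − 2 × 24) = 5710 × 21818.2 / 27504.2 ≈ 4529.6 mm.
Far limit Df = s·(H − f)/(H − s) = 5710 × (21842.2 − 24) / (21842.2 − 5710) = 5710 × 21818.2 / 16132.2 ≈ 7722.6 mm.
Depth of field = Df − Dn = 7722.6 − 4529.6 ≈ 3193.0 mm ≈ 3.19 m.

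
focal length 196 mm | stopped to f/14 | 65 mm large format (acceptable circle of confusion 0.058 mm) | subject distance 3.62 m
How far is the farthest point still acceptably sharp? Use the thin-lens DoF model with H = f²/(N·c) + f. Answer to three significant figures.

Hyperfocal distance H = f²/(N·c) + f = 196²/(14 × 0.058) + 196 = 38416/0.812 + 196 ≈ 47506.3 mm ≈ 47.51 m.
Far limit Df = s·(H − f)/(H − s) = 3620 × (47506.3 − 196) / (47506.3 − 3620) = 3620 × 47310.3 / 43886.3 ≈ 3902.4 mm ≈ 3.90 m.

3.90 m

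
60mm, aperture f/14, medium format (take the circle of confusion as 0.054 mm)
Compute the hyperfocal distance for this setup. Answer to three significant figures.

Hyperfocal distance H = f²/(N·c) + f = 60²/(14 × 0.054) + 60 = 3600/0.756 + 60 ≈ 4821.9 mm ≈ 4.82 m.

4.82 m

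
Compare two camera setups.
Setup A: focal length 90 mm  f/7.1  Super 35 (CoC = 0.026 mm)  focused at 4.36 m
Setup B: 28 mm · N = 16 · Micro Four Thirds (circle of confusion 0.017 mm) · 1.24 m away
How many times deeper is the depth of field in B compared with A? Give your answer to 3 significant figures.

1.48

Setup A: H = 90²/(7.1×0.026) + 90 ≈ 43968.7 mm; DoF = Df − Dn = 4830.03 − 3973.34 ≈ 856.69 mm.
Setup B: H = 28²/(16×0.017) + 28 ≈ 2910.4 mm; DoF = Df − Dn = 2139.7 − 872.9 ≈ 1266.8 mm.
Ratio = 1266.8 / 856.69 ≈ 1.48.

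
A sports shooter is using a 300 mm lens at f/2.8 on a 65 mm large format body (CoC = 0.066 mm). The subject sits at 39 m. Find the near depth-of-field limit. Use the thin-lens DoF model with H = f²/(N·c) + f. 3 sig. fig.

Hyperfocal distance H = f²/(N·c) + f = 300²/(2.8 × 0.066) + 300 = 90000/0.1848 + 300 ≈ 487313.0 mm ≈ 487.3 m.
Near limit Dn = s·(H − f)/(H + s − 2f) = 39000 × (487313.0 − 300) / (487313.0 + 39000 − 2 × 300) = 39000 × 487013.0 / 525713.0 ≈ 36129 mm ≈ 36.1 m.

36.1 m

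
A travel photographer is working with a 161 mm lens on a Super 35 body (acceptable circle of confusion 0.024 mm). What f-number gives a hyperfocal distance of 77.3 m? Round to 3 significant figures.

Rearrange H = f²/(N·c) + f for N: N = f² / ((H − f)·c).
N = 161² / ((77300 − 161) × 0.024) = 25921 / 1851 ≈ 14.

f/14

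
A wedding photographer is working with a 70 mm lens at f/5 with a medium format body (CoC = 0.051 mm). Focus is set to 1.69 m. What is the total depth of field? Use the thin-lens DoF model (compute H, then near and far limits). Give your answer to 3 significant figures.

287 mm

Hyperfocal distance H = f²/(N·c) + f = 70²/(5 × 0.051) + 70 = 4900/0.255 + 70 ≈ 19285.7 mm ≈ 19.29 m.
Near limit Dn = s·(H − f)/(H + s − 2f) = 1690 × (19285.7 − 70) / (19285.7 + 1690 − 2 × 70) = 1690 × 19215.7 / 20835.7 ≈ 1558.60 mm.
Far limit Df = s·(H − f)/(H − s) = 1690 × (19285.7 − 70) / (19285.7 − 1690) = 1690 × 19215.7 / 17595.7 ≈ 1845.59 mm.
Depth of field = Df − Dn = 1845.59 − 1558.60 ≈ 286.99 mm.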